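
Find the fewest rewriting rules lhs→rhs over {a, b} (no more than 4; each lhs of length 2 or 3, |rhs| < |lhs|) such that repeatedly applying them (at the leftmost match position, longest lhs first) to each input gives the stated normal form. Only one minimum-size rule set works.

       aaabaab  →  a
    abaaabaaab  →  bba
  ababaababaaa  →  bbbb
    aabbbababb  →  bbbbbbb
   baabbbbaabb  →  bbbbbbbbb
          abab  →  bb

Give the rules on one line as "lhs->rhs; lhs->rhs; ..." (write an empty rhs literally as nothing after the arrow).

aa->; aab->bb; ab->a

  | aaabaab => abaab => aaab => ab => a
  | abaaabaaab => aaaabaaab => aabaaab => bbaaab => bbab => bba
  | ababaababaaa => aabaababaaa => bbaababaaa => bbbbabaaa => bbbbaaaa => bbbbaa => bbbb
  | aabbbababb => bbbbababb => bbbbaabb => bbbbbbb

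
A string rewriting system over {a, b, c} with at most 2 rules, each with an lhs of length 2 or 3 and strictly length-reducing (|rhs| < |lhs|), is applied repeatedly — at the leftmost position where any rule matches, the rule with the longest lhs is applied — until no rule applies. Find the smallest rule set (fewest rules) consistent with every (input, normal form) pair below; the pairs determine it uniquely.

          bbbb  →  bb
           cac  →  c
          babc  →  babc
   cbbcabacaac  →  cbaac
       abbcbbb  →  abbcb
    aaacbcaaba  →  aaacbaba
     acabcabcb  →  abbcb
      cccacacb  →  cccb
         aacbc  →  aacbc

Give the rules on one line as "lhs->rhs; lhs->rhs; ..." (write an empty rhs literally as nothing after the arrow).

bbb->b; ca->

  | bbbb => bb
  | cac => c
  | babc
  | cbbcabacaac => cbbbacaac => cbacaac => cbaac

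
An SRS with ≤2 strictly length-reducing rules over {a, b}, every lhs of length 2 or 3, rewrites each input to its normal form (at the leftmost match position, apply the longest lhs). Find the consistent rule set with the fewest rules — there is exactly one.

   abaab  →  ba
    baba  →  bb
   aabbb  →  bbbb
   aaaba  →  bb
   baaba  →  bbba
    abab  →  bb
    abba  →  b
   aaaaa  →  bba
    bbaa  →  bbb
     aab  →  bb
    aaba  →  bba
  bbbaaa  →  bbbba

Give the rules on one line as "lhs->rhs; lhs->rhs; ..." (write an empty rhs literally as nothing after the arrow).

aa->b; ab->a

  | abaab => aaab => bab => ba
  | baba => baa => bb
  | aabbb => bbbb
  | aaaba => baba => baa => bb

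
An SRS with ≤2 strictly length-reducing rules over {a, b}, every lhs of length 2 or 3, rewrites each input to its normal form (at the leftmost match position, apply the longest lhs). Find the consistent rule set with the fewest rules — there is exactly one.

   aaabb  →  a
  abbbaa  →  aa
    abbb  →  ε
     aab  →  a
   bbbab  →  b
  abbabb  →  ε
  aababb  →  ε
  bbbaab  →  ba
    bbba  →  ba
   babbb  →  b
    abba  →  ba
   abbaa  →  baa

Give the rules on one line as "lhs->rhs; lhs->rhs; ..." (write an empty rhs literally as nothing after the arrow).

ab->; bb->

  | aaabb => aab => a
  | abbbaa => bbaa => aa
  | abbb => bb => ε
  | aab => a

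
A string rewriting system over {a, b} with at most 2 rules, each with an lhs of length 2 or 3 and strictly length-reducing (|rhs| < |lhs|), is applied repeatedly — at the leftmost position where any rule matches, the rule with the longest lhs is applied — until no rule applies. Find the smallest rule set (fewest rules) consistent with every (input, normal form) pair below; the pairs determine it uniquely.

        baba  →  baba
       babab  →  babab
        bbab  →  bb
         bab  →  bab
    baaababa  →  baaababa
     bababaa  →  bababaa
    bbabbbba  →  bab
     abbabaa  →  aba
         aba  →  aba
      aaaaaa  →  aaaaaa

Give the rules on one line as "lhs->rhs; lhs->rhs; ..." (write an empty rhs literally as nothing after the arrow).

  | baba
  | babab
  | bbab => bb
  | bab

bba->b; bbb->ba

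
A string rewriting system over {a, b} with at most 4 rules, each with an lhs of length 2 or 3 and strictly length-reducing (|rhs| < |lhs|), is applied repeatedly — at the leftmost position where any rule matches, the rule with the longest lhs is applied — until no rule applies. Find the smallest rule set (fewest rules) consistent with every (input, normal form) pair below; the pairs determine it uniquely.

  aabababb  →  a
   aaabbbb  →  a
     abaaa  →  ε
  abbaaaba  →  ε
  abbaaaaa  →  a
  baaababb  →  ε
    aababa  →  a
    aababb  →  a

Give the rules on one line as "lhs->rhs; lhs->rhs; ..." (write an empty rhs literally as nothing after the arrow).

  | aabababb => bababb => babb => bb => a
  | aaabbbb => abbbb => aabb => bb => a
  | abaaa => aaaa => aa => ε
  | abbaaaba => aaaaaba => aaaba => aba => aa => ε

aa->; ba->a; bab->b; bb->a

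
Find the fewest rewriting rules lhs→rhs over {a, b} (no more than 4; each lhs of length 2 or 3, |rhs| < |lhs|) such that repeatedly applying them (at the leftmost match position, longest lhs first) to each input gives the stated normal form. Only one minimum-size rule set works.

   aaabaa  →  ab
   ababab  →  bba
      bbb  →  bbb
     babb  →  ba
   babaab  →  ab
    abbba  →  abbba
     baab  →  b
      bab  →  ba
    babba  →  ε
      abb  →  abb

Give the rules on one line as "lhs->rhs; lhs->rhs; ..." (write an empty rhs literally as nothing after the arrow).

  | aaabaa => aaba => ab
  | ababab => bbab => bba
  | bbb
  | babb => bab => ba

aba->b; baa->; bab->ba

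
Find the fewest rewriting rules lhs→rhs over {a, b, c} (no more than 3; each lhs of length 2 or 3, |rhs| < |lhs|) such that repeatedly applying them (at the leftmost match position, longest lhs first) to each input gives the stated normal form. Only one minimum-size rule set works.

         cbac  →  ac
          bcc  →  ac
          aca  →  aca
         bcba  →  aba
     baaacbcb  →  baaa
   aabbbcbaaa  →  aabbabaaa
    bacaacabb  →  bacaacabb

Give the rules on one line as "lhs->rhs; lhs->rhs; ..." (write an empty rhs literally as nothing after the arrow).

bc->a; cb->

  | cbac => ac
  | bcc => ac
  | aca
  | bcba => aba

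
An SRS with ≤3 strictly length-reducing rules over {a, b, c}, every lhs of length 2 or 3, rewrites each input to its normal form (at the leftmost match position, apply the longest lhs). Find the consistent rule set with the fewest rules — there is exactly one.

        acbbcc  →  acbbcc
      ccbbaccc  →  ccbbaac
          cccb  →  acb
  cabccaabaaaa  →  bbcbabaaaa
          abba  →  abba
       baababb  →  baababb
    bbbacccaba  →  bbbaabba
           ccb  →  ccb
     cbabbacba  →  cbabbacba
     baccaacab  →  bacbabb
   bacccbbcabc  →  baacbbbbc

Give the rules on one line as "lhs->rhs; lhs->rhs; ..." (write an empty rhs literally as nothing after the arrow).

  | acbbcc
  | ccbbaccc => ccbbaac
  | cccb => acb
  | cabccaabaaaa => bbccaabaaaa => bbcbabaaaa

ca->b; ccc->ac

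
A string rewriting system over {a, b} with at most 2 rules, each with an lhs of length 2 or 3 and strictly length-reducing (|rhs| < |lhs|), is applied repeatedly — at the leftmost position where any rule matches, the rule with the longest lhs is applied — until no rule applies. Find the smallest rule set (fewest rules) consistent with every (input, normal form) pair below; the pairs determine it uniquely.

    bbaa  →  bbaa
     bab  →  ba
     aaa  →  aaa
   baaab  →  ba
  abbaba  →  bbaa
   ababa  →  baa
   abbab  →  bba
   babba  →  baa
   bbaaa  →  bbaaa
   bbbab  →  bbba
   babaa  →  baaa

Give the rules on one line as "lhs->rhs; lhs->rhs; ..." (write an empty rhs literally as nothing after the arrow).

  | bbaa
  | bab => ba
  | aaa
  | baaab => baab => bab => ba

ab->b; bab->ba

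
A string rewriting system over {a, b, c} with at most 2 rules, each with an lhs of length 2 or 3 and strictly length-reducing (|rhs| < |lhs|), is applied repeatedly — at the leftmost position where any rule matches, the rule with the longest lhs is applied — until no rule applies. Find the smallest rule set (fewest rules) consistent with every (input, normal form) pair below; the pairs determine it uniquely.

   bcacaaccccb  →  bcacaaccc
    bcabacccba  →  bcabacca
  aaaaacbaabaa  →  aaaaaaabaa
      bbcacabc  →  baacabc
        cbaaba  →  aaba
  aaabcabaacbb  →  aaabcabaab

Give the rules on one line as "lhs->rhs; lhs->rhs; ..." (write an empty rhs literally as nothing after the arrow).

  | bcacaaccccb => bcacaaccc
  | bcabacccba => bcabacca
  | aaaaacbaabaa => aaaaaaabaa
  | bbcacabc => baacabc

bbc->ba; cb->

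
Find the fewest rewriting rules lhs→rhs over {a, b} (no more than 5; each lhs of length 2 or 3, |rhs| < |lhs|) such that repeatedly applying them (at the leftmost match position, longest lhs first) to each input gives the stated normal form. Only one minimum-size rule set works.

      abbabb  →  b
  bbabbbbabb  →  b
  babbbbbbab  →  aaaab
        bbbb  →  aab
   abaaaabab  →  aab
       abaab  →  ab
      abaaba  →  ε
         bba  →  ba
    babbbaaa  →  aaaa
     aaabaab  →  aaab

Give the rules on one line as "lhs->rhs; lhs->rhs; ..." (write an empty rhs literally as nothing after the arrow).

  | abbabb => ababb => bb => b
  | bbabbbbabb => babbbbabb => baaababb => ababb => bb => b
  | babbbbbbab => baaabbbab => abbbab => aaaab
  | bbbb => aab

aba->; baa->; bb->b; bbb->aa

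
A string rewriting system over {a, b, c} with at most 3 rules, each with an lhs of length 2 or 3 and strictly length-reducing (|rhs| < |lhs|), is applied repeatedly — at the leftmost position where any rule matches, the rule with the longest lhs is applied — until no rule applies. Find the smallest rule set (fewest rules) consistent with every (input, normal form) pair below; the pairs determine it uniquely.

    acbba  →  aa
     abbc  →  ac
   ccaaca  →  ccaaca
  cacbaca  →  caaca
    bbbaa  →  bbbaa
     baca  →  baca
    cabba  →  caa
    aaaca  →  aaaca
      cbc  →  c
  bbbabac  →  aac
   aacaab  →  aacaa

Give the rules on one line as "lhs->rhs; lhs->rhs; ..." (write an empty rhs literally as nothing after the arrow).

  | acbba => aba => aa
  | abbc => abc => ac
  | ccaaca
  | cacbaca => caaca

ab->a; bab->ab; cb->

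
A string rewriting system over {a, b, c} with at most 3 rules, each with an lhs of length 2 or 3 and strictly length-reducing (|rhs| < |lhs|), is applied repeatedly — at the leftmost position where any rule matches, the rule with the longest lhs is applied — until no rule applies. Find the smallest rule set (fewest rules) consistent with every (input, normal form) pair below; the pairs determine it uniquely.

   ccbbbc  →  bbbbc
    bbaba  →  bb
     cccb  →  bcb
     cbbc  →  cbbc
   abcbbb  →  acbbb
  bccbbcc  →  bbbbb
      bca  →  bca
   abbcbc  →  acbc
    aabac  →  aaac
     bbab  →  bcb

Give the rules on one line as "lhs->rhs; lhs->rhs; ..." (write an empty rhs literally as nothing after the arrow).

ab->a; ba->c; cc->b

  | ccbbbc => bbbbc
  | bbaba => bcba => bcc => bb
  | cccb => bcb
  | cbbc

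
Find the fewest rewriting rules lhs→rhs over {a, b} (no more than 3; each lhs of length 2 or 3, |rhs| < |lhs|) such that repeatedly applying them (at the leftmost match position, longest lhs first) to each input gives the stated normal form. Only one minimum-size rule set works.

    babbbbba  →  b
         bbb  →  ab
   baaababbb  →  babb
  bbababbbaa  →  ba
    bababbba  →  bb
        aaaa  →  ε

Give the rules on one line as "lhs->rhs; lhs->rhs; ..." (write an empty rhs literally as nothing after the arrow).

aa->; bba->ab; bbb->ab

  | babbbbba => baabbba => bbbba => abba => aab => b
  | bbb => ab
  | baaababbb => bababbb => babaab => babb
  | bbababbbaa => abbabbbaa => aabbbbaa => bbbbaa => abbaa => aaba => ba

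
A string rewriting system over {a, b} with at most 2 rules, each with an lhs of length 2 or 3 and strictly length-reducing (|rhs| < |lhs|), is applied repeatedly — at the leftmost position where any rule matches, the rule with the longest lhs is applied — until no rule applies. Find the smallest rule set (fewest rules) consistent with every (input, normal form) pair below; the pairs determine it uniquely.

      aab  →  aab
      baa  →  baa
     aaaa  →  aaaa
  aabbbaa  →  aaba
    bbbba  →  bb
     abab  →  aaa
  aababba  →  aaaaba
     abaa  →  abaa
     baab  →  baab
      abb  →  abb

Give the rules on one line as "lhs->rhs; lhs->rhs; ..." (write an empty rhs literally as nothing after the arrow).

bab->aa; bba->

  | aab
  | baa
  | aaaa
  | aabbbaa => aaba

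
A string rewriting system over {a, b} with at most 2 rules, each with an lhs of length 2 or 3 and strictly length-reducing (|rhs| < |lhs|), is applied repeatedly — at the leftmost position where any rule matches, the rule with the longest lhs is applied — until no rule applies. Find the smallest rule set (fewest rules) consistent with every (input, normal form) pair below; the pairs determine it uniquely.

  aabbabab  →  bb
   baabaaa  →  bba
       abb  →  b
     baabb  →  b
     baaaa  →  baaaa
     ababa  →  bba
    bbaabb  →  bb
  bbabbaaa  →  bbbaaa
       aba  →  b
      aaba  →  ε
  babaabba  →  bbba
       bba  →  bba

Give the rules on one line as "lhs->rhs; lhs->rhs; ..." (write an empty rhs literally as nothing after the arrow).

ab->; aba->b

  | aabbabab => ababab => bbab => bb
  | baabaaa => babaa => bba
  | abb => b
  | baabb => bab => b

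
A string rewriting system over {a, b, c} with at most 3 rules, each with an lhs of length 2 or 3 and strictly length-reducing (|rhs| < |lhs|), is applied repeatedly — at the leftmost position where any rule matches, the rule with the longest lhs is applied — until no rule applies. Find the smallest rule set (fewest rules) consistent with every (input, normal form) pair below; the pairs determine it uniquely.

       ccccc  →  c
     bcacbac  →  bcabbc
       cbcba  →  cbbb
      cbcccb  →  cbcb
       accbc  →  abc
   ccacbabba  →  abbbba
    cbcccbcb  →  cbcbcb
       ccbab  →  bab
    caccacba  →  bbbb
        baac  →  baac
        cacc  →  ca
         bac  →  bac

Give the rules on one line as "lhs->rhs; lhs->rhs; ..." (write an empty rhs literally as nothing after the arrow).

  | ccccc => ccc => c
  | bcacbac => bcabbc
  | cbcba => cbbb
  | cbcccb => cbcb

caa->bb; cba->bb; cc->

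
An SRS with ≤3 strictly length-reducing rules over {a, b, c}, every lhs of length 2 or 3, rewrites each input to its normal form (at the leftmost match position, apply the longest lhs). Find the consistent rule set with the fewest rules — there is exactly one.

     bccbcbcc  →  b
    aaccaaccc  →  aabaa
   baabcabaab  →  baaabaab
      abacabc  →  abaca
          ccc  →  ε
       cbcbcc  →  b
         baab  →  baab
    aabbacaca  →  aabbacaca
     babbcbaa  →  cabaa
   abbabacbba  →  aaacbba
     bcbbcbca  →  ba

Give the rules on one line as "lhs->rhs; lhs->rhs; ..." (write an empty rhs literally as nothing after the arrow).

bab->ca; bc->; cc->b

  | bccbcbcc => cbcbcc => cbcc => cc => b
  | aaccaaccc => aabaaccc => aabaabc => aabaa
  | baabcabaab => baaabaab
  | abacabc => abaca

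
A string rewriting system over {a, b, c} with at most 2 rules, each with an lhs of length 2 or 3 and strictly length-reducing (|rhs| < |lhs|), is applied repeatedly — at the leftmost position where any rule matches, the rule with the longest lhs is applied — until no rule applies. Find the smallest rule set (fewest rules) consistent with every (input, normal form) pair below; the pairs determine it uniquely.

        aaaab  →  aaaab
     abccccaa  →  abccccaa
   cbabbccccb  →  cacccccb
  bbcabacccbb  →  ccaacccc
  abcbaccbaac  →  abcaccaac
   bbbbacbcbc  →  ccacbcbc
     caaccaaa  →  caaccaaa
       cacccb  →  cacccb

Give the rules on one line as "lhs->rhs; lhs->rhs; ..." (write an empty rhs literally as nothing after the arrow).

ba->a; bb->c

  | aaaab
  | abccccaa
  | cbabbccccb => cabbccccb => cacccccb
  | bbcabacccbb => ccabacccbb => ccaacccbb => ccaacccc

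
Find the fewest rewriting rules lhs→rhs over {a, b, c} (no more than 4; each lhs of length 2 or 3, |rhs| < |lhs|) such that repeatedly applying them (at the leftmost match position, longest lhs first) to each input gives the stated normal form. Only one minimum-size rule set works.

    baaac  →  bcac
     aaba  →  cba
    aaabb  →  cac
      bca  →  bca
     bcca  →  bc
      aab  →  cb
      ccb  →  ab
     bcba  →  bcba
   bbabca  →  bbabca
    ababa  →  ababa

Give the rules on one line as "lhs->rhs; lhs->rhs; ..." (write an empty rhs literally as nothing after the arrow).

  | baaac => bcac
  | aaba => cba
  | aaabb => cabb => cac
  | bca

aa->c; abb->ac; cc->a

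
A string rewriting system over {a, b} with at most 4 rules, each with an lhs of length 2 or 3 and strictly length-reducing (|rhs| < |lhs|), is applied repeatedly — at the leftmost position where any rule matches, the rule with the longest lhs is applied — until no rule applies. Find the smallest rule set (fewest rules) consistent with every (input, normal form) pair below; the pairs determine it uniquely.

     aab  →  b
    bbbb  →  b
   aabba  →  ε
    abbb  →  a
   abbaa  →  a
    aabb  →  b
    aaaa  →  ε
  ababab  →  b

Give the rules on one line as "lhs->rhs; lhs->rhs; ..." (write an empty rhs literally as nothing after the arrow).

  | aab => b
  | bbbb => bbb => bb => b
  | aabba => bba => ba => ε
  | abbb => abb => ab => a

aa->; ab->a; ba->; bb->b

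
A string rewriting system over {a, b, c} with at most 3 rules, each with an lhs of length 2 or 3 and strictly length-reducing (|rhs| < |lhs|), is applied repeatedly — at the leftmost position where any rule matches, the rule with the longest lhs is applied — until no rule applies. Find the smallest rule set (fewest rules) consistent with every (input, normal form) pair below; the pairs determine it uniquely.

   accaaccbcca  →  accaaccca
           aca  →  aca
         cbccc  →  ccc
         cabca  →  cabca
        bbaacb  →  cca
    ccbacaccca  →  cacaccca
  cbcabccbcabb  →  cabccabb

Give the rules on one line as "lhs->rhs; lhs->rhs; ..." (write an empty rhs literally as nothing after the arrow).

bba->cc; cb->

  | accaaccbcca => accaaccca
  | aca
  | cbccc => ccc
  | cabca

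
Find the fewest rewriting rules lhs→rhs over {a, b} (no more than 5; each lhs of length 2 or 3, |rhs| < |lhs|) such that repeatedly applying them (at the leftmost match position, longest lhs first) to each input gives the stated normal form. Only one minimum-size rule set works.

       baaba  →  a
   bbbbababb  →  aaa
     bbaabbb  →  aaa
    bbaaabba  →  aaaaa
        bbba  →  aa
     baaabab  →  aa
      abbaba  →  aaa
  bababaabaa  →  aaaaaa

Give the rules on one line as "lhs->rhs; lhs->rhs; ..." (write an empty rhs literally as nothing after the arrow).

  | baaba => ba => a
  | bbbbababb => abbababb => abababb => aababb => aaabb => aaab => aaa
  | bbaabbb => aaabbb => aaabb => aaab => aaa
  | bbaaabba => aaaabba => aaaaba => aaaaa

ab->a; ba->a; baa->; bb->a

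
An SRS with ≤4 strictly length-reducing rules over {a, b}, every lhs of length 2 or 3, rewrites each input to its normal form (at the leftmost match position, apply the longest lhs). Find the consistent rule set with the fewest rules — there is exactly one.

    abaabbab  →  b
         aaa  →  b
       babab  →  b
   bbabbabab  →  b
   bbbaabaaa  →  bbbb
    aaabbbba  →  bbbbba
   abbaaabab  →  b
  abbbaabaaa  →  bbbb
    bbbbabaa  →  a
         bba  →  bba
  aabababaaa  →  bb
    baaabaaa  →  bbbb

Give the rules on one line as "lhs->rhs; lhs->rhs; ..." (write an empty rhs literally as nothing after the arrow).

aaa->b; ab->b; aba->; bab->ab

  | abaabbab => abbab => bbab => bab => ab => b
  | aaa => b
  | babab => abab => b
  | bbabbabab => babbabab => abbabab => bbabab => babab => abab => b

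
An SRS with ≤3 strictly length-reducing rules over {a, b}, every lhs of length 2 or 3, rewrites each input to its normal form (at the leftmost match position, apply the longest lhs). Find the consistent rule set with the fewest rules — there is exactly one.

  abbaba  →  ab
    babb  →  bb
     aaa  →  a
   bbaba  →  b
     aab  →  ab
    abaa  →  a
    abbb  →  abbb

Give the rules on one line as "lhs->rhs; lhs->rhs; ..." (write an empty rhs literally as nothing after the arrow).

  | abbaba => abba => ab
  | babb => bb
  | aaa => aa => a
  | bbaba => bba => b

aa->a; ba->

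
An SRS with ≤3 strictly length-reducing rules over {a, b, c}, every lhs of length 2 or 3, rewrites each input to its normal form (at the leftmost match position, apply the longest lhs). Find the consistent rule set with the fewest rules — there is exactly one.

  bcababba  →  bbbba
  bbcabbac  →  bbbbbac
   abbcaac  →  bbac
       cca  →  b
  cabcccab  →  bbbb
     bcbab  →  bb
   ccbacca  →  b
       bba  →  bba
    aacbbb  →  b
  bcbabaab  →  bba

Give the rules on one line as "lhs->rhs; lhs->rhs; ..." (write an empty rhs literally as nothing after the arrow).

ab->; ca->b; cb->b

  | bcababba => bbbabba => bbbba
  | bbcabbac => bbbbbac
  | abbcaac => bcaac => bbac
  | cca => cb => b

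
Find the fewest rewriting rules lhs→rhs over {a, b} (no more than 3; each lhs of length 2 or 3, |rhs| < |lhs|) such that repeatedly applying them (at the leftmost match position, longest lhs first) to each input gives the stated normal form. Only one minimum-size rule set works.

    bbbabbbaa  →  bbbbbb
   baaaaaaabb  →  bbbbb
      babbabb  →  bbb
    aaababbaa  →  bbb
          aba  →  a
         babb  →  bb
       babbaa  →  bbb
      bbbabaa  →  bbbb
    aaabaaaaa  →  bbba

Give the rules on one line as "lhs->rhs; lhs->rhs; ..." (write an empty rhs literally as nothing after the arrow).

  | bbbabbbaa => bbbbbaa => bbbbbb
  | baaaaaaabb => bbaaaaabb => bbbaaabb => bbbbabb => bbbbb
  | babbabb => bbabb => bbb
  | aaababbaa => bababbaa => babbaa => bbaa => bbb

aa->b; ab->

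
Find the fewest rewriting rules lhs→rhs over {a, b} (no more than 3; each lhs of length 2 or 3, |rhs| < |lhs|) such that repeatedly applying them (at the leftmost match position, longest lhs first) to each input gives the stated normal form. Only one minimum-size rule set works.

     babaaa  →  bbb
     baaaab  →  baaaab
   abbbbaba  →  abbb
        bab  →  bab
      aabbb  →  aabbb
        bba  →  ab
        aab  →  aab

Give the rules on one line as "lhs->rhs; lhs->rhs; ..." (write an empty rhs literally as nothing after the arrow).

  | babaaa => bbbaa => baba => bbb
  | baaaab
  | abbbbaba => abbabba => aabbba => aabab => abbb
  | bab

aba->bb; bba->ab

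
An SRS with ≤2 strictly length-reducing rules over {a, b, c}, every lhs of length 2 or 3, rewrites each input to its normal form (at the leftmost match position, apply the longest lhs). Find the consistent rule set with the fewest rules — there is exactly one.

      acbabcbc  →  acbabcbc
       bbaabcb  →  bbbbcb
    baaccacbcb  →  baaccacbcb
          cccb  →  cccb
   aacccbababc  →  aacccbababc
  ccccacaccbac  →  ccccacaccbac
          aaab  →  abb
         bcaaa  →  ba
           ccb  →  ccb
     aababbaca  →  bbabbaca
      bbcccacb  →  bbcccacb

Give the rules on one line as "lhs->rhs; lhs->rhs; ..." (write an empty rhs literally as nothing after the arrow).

  | acbabcbc
  | bbaabcb => bbbbcb
  | baaccacbcb
  | cccb

aab->bb; caa->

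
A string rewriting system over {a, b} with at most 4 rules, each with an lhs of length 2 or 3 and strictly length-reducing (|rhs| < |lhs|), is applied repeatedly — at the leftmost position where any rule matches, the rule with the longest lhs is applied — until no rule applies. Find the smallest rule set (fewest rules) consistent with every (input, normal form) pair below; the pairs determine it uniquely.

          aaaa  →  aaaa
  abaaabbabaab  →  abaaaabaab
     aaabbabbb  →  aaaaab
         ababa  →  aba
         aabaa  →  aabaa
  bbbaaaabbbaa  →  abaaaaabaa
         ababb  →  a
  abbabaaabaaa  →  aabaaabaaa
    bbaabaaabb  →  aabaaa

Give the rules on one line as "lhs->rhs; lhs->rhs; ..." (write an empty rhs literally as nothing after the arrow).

bab->b; bb->; bbb->ab

  | aaaa
  | abaaabbabaab => abaaaabaab
  | aaabbabbb => aaaabbb => aaaaab
  | ababa => aba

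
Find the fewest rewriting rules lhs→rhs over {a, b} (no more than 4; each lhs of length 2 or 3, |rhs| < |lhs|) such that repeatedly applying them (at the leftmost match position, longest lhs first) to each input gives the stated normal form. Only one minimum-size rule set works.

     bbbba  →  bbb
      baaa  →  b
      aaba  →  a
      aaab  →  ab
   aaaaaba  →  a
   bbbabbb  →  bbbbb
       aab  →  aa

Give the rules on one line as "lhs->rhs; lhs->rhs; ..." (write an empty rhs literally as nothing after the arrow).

aaa->a; aab->aa; ba->; baa->bb

  | bbbba => bbb
  | baaa => bba => b
  | aaba => aaa => a
  | aaab => ab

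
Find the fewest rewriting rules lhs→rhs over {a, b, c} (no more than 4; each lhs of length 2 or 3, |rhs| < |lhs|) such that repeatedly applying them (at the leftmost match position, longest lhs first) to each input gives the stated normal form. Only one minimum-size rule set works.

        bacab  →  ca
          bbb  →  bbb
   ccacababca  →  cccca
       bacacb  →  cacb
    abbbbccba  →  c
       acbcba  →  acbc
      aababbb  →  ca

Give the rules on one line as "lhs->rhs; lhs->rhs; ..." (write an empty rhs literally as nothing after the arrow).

aab->c; ab->a; acc->c; ba->

  | bacab => cab => ca
  | bbb
  | ccacababca => ccacaabca => ccaccca => cccca
  | bacacb => cacb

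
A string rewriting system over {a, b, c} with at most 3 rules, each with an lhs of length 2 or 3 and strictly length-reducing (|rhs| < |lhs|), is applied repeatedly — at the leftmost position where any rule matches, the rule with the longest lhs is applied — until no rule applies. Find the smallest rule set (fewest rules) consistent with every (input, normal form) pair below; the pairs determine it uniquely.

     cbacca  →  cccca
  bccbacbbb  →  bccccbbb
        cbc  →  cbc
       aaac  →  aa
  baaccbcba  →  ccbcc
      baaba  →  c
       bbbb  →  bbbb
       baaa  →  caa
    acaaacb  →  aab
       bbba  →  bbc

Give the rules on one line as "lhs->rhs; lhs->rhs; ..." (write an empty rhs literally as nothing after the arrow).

ac->; ba->c

  | cbacca => cccca
  | bccbacbbb => bccccbbb
  | cbc
  | aaac => aa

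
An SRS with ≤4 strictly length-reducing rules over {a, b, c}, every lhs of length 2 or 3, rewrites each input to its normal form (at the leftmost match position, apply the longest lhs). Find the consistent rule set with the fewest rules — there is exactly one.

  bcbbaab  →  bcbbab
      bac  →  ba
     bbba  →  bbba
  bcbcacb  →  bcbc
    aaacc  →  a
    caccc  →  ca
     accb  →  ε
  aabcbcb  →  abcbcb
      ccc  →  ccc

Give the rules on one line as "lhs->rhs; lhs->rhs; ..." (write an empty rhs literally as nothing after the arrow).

aa->a; ac->a; acb->

  | bcbbaab => bcbbab
  | bac => ba
  | bbba
  | bcbcacb => bcbc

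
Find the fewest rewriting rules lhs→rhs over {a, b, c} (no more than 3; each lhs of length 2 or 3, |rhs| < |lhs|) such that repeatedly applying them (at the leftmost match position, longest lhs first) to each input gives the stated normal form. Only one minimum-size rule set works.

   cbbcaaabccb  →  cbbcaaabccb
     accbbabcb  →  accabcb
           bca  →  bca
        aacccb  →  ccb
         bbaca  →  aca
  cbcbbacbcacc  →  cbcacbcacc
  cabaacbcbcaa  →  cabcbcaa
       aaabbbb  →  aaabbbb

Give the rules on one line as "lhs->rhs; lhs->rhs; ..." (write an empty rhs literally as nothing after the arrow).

  | cbbcaaabccb
  | accbbabcb => accbabcb => accabcb
  | bca
  | aacccb => ccb

aac->; ba->a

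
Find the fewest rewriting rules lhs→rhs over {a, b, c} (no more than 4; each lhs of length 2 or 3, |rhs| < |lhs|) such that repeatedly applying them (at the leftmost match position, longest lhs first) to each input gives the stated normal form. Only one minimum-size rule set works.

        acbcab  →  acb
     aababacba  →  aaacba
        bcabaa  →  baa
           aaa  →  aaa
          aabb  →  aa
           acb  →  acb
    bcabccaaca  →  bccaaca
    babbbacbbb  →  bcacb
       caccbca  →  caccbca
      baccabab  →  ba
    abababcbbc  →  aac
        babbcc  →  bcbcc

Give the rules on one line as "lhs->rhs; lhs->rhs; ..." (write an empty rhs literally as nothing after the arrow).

abc->a; bab->bc; bb->; cab->

  | acbcab => acb
  | aababacba => aabcacba => aaacba
  | bcabaa => baa
  | aaa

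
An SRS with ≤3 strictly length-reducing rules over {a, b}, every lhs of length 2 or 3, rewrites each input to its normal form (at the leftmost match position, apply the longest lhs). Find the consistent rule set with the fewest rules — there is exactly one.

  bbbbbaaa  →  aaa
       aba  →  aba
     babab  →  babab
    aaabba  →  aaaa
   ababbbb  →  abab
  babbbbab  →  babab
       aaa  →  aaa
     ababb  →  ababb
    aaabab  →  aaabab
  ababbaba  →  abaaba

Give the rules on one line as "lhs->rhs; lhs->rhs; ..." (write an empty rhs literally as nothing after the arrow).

bba->a; bbb->

  | bbbbbaaa => bbaaa => aaa
  | aba
  | babab
  | aaabba => aaaa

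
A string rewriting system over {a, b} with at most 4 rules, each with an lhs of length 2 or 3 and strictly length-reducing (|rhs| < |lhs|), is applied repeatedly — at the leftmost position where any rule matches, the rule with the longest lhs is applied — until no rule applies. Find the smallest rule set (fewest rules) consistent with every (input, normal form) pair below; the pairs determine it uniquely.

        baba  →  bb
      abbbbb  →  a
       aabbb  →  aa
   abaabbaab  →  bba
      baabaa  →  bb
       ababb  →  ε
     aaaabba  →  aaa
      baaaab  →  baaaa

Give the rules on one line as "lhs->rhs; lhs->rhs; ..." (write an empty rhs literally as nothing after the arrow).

ab->a; aba->b; bbb->

  | baba => bb
  | abbbbb => abbbb => abbb => abb => ab => a
  | aabbb => aabb => aab => aa
  | abaabbaab => babbaab => babaab => bbab => bba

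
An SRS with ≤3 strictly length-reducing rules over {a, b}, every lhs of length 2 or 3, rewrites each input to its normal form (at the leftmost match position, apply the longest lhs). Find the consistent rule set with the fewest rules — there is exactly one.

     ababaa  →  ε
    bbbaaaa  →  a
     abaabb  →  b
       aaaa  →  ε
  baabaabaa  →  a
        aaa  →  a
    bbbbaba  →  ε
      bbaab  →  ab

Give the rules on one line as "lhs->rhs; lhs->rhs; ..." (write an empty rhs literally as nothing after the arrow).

  | ababaa => abaa => aa => ε
  | bbbaaaa => bbaaaa => baaaa => aaa => a
  | abaabb => aabb => bb => b
  | aaaa => aa => ε

aa->; ba->; bb->b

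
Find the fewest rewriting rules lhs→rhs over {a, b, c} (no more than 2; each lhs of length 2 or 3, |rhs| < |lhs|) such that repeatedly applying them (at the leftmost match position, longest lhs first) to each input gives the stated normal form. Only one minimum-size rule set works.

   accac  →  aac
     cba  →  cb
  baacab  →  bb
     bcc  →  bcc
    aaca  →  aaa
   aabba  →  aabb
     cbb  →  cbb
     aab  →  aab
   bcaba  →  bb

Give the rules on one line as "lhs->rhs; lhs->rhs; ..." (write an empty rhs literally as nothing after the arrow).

ba->b; ca->a

  | accac => acac => aac
  | cba => cb
  | baacab => bacab => bcab => bab => bb
  | bcc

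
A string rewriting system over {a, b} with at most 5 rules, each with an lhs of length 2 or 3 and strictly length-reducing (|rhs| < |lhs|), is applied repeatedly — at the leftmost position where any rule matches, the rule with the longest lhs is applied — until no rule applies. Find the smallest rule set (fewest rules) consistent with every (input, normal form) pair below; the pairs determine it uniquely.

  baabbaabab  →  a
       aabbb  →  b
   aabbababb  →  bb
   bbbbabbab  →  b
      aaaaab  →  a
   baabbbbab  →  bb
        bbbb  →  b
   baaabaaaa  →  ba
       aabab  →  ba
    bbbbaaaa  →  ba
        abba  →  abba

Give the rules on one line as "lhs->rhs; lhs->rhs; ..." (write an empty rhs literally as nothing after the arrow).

  | baabbaabab => babbaabab => abaabab => ababab => aaab => bab => a
  | aabbb => bbbb => b
  | aabbababb => bbbababb => ababb => aab => bb
  | bbbbabbab => babbab => abab => aa => b

aa->b; baa->ba; bab->a; bbb->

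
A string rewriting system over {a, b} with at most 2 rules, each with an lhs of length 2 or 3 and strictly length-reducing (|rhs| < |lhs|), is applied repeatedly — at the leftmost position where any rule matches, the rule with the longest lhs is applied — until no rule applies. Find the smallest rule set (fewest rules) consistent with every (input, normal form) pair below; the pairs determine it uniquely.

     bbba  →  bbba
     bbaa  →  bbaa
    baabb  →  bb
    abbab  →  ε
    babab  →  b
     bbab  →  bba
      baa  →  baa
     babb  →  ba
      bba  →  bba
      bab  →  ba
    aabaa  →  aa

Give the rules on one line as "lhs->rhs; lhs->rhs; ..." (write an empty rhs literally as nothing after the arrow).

  | bbba
  | bbaa
  | baabb => bb
  | abbab => abab => aab => ε

aab->; ab->a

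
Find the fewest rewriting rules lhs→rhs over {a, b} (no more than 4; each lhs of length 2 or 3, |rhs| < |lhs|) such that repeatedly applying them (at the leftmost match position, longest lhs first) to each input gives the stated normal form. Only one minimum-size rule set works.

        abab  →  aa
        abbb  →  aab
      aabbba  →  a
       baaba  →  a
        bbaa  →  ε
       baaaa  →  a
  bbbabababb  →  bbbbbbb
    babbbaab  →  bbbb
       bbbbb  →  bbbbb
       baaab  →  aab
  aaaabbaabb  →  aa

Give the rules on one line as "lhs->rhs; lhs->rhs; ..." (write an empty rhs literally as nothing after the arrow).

  | abab => abb => aa
  | abbb => aab
  | aabbba => aaaba => aba => a
  | baaba => aba => a

aaa->a; abb->aa; ba->; bab->bb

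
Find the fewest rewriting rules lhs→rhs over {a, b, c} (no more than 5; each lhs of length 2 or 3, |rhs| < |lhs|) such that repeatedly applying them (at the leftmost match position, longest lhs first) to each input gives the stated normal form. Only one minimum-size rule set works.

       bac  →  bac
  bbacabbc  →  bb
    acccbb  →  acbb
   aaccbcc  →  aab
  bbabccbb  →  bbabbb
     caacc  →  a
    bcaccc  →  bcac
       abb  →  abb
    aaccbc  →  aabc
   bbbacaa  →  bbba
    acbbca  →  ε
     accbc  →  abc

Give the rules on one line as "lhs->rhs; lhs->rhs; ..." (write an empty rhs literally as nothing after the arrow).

aca->; bbc->; caa->a; cc->

  | bac
  | bbacabbc => bbbbc => bb
  | acccbb => acbb
  | aaccbcc => aabcc => aab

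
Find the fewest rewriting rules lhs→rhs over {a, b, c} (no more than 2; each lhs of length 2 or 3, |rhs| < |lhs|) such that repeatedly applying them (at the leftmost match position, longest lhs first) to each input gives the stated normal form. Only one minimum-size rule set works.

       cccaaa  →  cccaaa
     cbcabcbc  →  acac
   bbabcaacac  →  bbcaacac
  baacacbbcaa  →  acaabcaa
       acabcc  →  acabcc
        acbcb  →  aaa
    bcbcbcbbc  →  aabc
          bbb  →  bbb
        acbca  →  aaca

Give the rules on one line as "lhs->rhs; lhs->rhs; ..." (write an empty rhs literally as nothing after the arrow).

  | cccaaa
  | cbcabcbc => acabcbc => acabac => acac
  | bbabcaacac => bbcaacac
  | baacacbbcaa => acacbbcaa => acaabcaa

ba->; cb->a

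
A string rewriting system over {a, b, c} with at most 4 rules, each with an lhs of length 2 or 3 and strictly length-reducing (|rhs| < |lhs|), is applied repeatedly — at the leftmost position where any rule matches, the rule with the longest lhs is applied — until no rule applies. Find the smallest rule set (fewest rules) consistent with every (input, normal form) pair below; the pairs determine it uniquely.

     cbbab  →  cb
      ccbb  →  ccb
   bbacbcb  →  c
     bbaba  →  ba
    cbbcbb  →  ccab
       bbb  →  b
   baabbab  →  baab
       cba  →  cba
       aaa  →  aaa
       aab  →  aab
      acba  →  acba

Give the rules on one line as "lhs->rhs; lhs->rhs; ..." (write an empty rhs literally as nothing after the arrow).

bb->b; bba->; bbc->ca; bcb->

  | cbbab => cb
  | ccbb => ccb
  | bbacbcb => cbcb => c
  | bbaba => ba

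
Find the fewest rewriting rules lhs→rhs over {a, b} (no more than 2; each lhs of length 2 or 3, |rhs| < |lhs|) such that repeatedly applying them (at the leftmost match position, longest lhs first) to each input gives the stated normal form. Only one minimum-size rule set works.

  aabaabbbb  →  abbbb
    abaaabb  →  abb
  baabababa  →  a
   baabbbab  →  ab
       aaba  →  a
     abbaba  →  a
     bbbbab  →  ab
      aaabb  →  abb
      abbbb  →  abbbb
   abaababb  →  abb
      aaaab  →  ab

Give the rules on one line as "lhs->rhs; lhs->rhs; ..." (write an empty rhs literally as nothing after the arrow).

aa->a; ba->a

  | aabaabbbb => abaabbbb => aaabbbb => aabbbb => abbbb
  | abaaabb => aaaabb => aaabb => aabb => abb
  | baabababa => aabababa => abababa => aababa => ababa => aaba => aba => aa => a
  | baabbbab => aabbbab => abbbab => abbab => abab => aab => ab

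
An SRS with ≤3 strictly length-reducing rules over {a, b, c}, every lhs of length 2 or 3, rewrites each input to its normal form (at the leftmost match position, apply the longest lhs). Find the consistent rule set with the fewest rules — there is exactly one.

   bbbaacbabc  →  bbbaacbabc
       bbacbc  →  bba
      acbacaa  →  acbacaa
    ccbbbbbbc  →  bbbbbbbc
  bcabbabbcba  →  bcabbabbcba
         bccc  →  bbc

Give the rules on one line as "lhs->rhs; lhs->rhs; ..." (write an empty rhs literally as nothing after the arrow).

  | bbbaacbabc
  | bbacbc => bba
  | acbacaa
  | ccbbbbbbc => bbbbbbbc

cbc->; cc->b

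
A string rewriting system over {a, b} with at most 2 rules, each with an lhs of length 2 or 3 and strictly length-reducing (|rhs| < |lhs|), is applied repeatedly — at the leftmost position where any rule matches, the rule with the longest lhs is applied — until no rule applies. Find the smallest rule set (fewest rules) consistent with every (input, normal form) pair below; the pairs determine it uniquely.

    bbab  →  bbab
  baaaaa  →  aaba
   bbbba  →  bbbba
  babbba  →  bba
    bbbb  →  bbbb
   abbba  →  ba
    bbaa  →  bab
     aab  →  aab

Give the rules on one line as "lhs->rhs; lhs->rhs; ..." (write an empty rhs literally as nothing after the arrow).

abb->; baa->ab

  | bbab
  | baaaaa => abaaa => aaba
  | bbbba
  | babbba => bba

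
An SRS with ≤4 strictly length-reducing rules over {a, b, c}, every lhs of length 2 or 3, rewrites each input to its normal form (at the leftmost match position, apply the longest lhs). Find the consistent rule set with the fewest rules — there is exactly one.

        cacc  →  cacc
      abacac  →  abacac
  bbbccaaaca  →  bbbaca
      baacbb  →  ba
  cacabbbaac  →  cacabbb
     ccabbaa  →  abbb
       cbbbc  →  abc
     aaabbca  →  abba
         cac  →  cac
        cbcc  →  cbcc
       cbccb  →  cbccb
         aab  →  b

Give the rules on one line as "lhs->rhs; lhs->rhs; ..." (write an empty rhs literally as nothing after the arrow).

  | cacc
  | abacac
  | bbbccaaaca => bbbcaaaca => bbbaaaca => bbbaca
  | baacbb => bcbb => ba

aa->; bbc->bb; cbb->a; cca->ab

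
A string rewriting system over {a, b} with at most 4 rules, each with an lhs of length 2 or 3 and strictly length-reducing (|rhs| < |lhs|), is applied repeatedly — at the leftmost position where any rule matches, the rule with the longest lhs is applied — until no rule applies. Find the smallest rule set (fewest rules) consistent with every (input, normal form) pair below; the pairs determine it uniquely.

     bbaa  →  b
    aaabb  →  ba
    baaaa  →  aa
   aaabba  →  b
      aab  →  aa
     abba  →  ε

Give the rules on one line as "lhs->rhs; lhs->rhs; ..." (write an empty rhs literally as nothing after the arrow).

aaa->ba; ab->a; aba->; baa->

  | bbaa => b
  | aaabb => babb => bab => ba
  | baaaa => aa
  | aaabba => babba => baba => b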